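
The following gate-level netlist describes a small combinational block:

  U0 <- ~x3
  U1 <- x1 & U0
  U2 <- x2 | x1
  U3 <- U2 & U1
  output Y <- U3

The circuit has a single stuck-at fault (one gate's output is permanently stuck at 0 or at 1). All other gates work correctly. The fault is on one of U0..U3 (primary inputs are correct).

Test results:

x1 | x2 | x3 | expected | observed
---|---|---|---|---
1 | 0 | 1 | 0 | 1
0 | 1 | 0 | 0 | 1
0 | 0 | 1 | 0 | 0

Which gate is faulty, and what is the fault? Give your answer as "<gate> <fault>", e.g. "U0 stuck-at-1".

Fault-free values for test 1 (x1=1, x2=0, x3=1): U0=0, U1=0, U2=1, U3=0, giving Y=0. Observed 1.
Test 1: faults giving observed 1 are {U0 stuck-at-1, U1 stuck-at-1, U3 stuck-at-1}.
Test 2 (x1=0, x2=1, x3=0): fault-free U0=1, U1=0, U2=1, U3=0 → 0; observed 1. Eliminates U0 stuck-at-1.
Test 3 (x1=0, x2=0, x3=1): fault-free U0=0, U1=0, U2=0, U3=0 → 0; observed 0. Eliminates U3 stuck-at-1.
Only U1 stuck-at-1 is consistent with every test.

U1 stuck-at-1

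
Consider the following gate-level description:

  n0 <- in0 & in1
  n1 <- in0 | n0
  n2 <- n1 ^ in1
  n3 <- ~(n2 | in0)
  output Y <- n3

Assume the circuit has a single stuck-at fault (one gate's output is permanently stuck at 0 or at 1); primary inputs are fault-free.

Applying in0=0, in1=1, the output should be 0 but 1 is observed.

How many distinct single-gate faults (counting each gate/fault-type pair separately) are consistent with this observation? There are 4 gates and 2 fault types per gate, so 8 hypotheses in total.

4

Fault-free: n0=0, n1=0, n2=1, n3=0 → 0. Observed 1.
  n0 stuck-at-0: output 0 ✗
  n0 stuck-at-1: output 1 ✓
  n1 stuck-at-0: output 0 ✗
  n1 stuck-at-1: output 1 ✓
  n2 stuck-at-0: output 1 ✓
  n2 stuck-at-1: output 0 ✗
  n3 stuck-at-0: output 0 ✗
  n3 stuck-at-1: output 1 ✓
Consistent faults: {n0 stuck-at-1, n1 stuck-at-1, n2 stuck-at-0, n3 stuck-at-1} — 4 in all.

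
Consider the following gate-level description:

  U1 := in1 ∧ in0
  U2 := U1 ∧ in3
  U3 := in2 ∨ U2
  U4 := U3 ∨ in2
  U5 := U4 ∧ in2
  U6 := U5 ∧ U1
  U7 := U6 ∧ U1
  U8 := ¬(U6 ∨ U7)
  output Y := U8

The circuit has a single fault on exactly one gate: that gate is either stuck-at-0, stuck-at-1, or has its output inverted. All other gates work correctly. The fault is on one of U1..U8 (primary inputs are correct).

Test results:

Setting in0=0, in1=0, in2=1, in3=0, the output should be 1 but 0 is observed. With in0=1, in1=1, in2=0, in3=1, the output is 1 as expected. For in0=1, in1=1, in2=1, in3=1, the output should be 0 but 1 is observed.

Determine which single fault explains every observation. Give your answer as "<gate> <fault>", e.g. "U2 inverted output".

Fault-free values for test 1 (in0=0, in1=0, in2=1, in3=0): U1=0, U2=0, U3=1, U4=1, U5=1, U6=0, U7=0, U8=1, giving Y=1. Observed 0.
Test 1: faults giving observed 0 are {U1 stuck-at-1, U1 inverted output, U6 stuck-at-1, U6 inverted output, U7 stuck-at-1, U7 inverted output, U8 stuck-at-0, U8 inverted output}.
Test 2 (in0=1, in1=1, in2=0, in3=1): fault-free U1=1, U2=1, U3=1, U4=1, U5=0, U6=0, U7=0, U8=1 → 1; observed 1. Eliminates U6 stuck-at-1, U6 inverted output, U7 stuck-at-1, U7 inverted output, U8 stuck-at-0, U8 inverted output.
Test 3 (in0=1, in1=1, in2=1, in3=1): fault-free U1=1, U2=1, U3=1, U4=1, U5=1, U6=1, U7=1, U8=0 → 0; observed 1. Eliminates U1 stuck-at-1.
Only U1 inverted output is consistent with every test.

U1 inverted output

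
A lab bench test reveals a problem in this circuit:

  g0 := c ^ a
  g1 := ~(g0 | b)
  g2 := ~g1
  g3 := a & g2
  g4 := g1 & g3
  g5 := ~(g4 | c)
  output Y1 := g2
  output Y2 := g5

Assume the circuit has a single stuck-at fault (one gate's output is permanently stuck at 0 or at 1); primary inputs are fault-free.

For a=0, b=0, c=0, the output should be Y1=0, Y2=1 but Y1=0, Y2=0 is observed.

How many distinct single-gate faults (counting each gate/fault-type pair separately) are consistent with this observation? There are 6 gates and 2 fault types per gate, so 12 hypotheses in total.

3

Fault-free: g0=0, g1=1, g2=0, g3=0, g4=0, g5=1 → Y1=0, Y2=1. Observed Y1=0, Y2=0.
  g0 stuck-at-0: output Y1=0, Y2=1 ✗
  g0 stuck-at-1: output Y1=1, Y2=1 ✗
  g1 stuck-at-0: output Y1=1, Y2=1 ✗
  g1 stuck-at-1: output Y1=0, Y2=1 ✗
  g2 stuck-at-0: output Y1=0, Y2=1 ✗
  g2 stuck-at-1: output Y1=1, Y2=1 ✗
  g3 stuck-at-0: output Y1=0, Y2=1 ✗
  g3 stuck-at-1: output Y1=0, Y2=0 ✓
  g4 stuck-at-0: output Y1=0, Y2=1 ✗
  g4 stuck-at-1: output Y1=0, Y2=0 ✓
  g5 stuck-at-0: output Y1=0, Y2=0 ✓
  g5 stuck-at-1: output Y1=0, Y2=1 ✗
Consistent faults: {g3 stuck-at-1, g4 stuck-at-1, g5 stuck-at-0} — 3 in all.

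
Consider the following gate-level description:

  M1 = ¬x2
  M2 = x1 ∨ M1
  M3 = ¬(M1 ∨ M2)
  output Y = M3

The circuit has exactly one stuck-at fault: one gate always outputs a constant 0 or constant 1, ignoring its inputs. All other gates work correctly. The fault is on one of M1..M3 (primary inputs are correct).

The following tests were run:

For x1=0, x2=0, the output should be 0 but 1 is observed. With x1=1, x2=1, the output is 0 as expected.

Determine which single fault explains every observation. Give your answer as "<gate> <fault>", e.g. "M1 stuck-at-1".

Fault-free values for test 1 (x1=0, x2=0): M1=1, M2=1, M3=0, giving Y=0. Observed 1.
Test 1: faults giving observed 1 are {M1 stuck-at-0, M3 stuck-at-1}.
Test 2 (x1=1, x2=1): fault-free M1=0, M2=1, M3=0 → 0; observed 0. Eliminates M3 stuck-at-1.
Only M1 stuck-at-0 is consistent with every test.

M1 stuck-at-0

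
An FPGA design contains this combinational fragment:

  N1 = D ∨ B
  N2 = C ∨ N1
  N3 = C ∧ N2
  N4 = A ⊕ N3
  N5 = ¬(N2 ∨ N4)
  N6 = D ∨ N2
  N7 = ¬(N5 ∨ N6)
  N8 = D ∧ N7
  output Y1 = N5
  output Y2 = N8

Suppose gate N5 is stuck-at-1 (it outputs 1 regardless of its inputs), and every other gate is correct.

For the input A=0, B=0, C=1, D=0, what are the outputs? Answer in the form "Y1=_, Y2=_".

Y1=1, Y2=0

Propagate with N5 forced: N1=0, N2=1, N3=1, N4=1, N5=1 [stuck-at-1], N6=1, N7=0, N8=0.
So the outputs are Y1=1, Y2=0. (Without the fault they would be Y1=0, Y2=0.)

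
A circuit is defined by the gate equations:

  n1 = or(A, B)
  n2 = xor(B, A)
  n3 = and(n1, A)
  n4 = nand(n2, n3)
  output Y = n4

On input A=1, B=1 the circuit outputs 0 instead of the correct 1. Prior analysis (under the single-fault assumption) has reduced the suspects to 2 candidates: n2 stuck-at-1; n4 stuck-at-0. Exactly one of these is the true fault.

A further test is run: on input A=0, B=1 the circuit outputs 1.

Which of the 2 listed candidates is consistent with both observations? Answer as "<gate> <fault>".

n2 stuck-at-1

Evaluate each candidate on input A=0, B=1:
  n2 stuck-at-1: n1=1, n2=1 [stuck-at-1], n3=0, n4=1 → 1 — matches
  n4 stuck-at-0: n1=1, n2=1, n3=0, n4=0 [stuck-at-0] → 0 — eliminated
Only n2 stuck-at-1 reproduces the observed 1.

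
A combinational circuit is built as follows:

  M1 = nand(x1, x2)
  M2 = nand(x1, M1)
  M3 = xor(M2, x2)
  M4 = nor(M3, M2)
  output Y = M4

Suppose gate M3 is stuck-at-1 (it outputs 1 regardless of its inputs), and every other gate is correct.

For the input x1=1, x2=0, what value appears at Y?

Propagate with M3 forced: M1=1, M2=0, M3=1 [stuck-at-1], M4=0.
So Y = 0. (Without the fault it would be 1.)

0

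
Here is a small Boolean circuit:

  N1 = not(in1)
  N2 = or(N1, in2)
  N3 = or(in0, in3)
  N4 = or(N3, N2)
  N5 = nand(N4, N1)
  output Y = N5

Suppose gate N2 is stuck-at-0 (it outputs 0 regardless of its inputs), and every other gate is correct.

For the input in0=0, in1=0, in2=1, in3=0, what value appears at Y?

1

Propagate with N2 forced: N1=1, N2=0 [stuck-at-0], N3=0, N4=0, N5=1.
So Y = 1. (Without the fault it would be 0.)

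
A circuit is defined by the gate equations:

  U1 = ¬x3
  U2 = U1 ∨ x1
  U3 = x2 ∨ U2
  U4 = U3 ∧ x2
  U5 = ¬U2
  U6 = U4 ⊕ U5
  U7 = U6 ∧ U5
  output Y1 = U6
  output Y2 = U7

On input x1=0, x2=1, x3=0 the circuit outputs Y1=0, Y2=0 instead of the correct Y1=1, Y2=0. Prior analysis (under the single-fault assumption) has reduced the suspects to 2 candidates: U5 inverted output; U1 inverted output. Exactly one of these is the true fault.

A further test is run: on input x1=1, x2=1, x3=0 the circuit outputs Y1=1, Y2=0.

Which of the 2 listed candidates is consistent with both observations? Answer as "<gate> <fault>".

Evaluate each candidate on input x1=1, x2=1, x3=0:
  U5 inverted output: U1=1, U2=1, U3=1, U4=1, U5=1 [inverted output], U6=0, U7=0 → Y1=0, Y2=0 — eliminated
  U1 inverted output: U1=0 [inverted output], U2=1, U3=1, U4=1, U5=0, U6=1, U7=0 → Y1=1, Y2=0 — matches
Only U1 inverted output reproduces the observed Y1=1, Y2=0.

U1 inverted output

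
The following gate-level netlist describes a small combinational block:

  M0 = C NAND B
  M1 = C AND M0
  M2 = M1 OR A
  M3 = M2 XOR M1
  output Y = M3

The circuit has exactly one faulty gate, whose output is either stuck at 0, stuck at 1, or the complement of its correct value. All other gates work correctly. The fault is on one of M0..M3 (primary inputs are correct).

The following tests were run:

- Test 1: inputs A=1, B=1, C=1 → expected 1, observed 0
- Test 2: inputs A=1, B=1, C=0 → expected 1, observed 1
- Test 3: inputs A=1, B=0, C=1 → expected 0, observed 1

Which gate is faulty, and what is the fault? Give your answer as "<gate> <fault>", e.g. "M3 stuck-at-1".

M0 inverted output

Fault-free values for test 1 (A=1, B=1, C=1): M0=0, M1=0, M2=1, M3=1, giving Y=1. Observed 0.
Test 1: faults giving observed 0 are {M0 stuck-at-1, M0 inverted output, M1 stuck-at-1, M1 inverted output, M2 stuck-at-0, M2 inverted output, M3 stuck-at-0, M3 inverted output}.
Test 2 (A=1, B=1, C=0): fault-free M0=1, M1=0, M2=1, M3=1 → 1; observed 1. Eliminates M1 stuck-at-1, M1 inverted output, M2 stuck-at-0, M2 inverted output, M3 stuck-at-0, M3 inverted output.
Test 3 (A=1, B=0, C=1): fault-free M0=1, M1=1, M2=1, M3=0 → 0; observed 1. Eliminates M0 stuck-at-1.
Only M0 inverted output is consistent with every test.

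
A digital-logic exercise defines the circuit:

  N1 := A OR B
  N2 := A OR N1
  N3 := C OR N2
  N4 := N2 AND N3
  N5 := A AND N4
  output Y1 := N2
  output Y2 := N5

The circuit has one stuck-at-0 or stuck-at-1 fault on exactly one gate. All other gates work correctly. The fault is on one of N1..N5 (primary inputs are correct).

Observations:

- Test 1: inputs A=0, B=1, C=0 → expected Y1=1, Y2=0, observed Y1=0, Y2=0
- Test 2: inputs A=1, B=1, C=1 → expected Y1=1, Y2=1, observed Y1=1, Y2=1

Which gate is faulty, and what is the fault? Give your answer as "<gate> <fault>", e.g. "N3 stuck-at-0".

Fault-free values for test 1 (A=0, B=1, C=0): N1=1, N2=1, N3=1, N4=1, N5=0, giving Y1=1, Y2=0. Observed Y1=0, Y2=0.
Test 1: faults giving observed Y1=0, Y2=0 are {N1 stuck-at-0, N2 stuck-at-0}.
Test 2 (A=1, B=1, C=1): fault-free N1=1, N2=1, N3=1, N4=1, N5=1 → Y1=1, Y2=1; observed Y1=1, Y2=1. Eliminates N2 stuck-at-0.
Only N1 stuck-at-0 is consistent with every test.

N1 stuck-at-0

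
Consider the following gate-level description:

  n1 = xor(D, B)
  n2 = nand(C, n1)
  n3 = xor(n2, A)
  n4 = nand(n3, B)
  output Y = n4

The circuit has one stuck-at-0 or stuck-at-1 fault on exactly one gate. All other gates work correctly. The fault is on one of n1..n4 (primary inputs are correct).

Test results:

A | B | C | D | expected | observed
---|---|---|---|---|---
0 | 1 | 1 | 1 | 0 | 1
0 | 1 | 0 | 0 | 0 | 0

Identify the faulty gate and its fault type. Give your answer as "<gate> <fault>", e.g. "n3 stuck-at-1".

Fault-free values for test 1 (A=0, B=1, C=1, D=1): n1=0, n2=1, n3=1, n4=0, giving Y=0. Observed 1.
Test 1: faults giving observed 1 are {n1 stuck-at-1, n2 stuck-at-0, n3 stuck-at-0, n4 stuck-at-1}.
Test 2 (A=0, B=1, C=0, D=0): fault-free n1=1, n2=1, n3=1, n4=0 → 0; observed 0. Eliminates n2 stuck-at-0, n3 stuck-at-0, n4 stuck-at-1.
Only n1 stuck-at-1 is consistent with every test.

n1 stuck-at-1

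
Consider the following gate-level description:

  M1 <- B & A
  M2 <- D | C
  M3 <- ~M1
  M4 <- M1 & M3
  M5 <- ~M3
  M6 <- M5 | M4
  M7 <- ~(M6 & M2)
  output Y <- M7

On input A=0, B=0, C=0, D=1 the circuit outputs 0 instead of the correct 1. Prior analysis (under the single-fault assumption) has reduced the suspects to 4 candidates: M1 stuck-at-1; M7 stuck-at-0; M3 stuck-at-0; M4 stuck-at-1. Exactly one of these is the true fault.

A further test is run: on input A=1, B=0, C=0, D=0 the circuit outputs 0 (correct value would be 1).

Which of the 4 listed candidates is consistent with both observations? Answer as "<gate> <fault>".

M7 stuck-at-0

Evaluate each candidate on input A=1, B=0, C=0, D=0:
  M1 stuck-at-1: M1=1 [stuck-at-1], M2=0, M3=0, M4=0, M5=1, M6=1, M7=1 → 1 — eliminated
  M7 stuck-at-0: M1=0, M2=0, M3=1, M4=0, M5=0, M6=0, M7=0 [stuck-at-0] → 0 — matches
  M3 stuck-at-0: M1=0, M2=0, M3=0 [stuck-at-0], M4=0, M5=1, M6=1, M7=1 → 1 — eliminated
  M4 stuck-at-1: M1=0, M2=0, M3=1, M4=1 [stuck-at-1], M5=0, M6=1, M7=1 → 1 — eliminated
Only M7 stuck-at-0 reproduces the observed 0.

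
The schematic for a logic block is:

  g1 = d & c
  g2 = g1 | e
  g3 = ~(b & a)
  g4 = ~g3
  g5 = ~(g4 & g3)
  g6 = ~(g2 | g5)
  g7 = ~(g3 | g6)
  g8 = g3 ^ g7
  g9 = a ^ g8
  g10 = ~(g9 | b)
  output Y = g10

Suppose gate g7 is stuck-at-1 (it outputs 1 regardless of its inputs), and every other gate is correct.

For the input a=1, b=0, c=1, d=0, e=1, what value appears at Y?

Propagate with g7 forced: g1=0, g2=1, g3=1, g4=0, g5=1, g6=0, g7=1 [stuck-at-1], g8=0, g9=1, g10=0.
So Y = 0. (Without the fault it would be 1.)

0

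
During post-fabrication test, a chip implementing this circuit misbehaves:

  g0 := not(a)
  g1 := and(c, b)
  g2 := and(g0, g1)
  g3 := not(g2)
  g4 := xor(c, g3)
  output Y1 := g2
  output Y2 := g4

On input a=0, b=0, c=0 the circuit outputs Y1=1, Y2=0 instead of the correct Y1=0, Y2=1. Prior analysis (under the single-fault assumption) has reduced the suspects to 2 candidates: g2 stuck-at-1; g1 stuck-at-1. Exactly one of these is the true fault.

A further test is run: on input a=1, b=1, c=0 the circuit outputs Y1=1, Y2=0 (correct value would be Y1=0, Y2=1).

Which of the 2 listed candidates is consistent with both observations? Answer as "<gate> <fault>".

g2 stuck-at-1

Evaluate each candidate on input a=1, b=1, c=0:
  g2 stuck-at-1: g0=0, g1=0, g2=1 [stuck-at-1], g3=0, g4=0 → Y1=1, Y2=0 — matches
  g1 stuck-at-1: g0=0, g1=1 [stuck-at-1], g2=0, g3=1, g4=1 → Y1=0, Y2=1 — eliminated
Only g2 stuck-at-1 reproduces the observed Y1=1, Y2=0.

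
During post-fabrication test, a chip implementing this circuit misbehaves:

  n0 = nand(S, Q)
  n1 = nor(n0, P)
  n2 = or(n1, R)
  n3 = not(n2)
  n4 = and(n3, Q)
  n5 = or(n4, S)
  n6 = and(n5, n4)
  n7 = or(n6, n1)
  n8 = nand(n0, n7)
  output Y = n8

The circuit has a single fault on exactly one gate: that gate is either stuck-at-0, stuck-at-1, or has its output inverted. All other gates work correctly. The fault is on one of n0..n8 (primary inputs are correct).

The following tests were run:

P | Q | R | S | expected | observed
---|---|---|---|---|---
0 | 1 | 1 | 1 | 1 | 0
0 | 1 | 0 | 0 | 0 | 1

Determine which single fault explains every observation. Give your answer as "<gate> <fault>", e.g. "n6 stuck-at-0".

n8 inverted output

Fault-free values for test 1 (P=0, Q=1, R=1, S=1): n0=0, n1=1, n2=1, n3=0, n4=0, n5=1, n6=0, n7=1, n8=1, giving Y=1. Observed 0.
Test 1: faults giving observed 0 are {n8 stuck-at-0, n8 inverted output}.
Test 2 (P=0, Q=1, R=0, S=0): fault-free n0=1, n1=0, n2=0, n3=1, n4=1, n5=1, n6=1, n7=1, n8=0 → 0; observed 1. Eliminates n8 stuck-at-0.
Only n8 inverted output is consistent with every test.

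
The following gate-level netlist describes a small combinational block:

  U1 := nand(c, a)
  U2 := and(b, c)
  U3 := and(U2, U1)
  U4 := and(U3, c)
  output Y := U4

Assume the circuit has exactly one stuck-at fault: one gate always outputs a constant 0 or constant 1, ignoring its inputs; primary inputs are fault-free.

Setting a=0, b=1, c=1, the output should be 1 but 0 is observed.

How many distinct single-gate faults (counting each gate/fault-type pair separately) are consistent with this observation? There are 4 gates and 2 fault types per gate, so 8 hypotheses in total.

Fault-free: U1=1, U2=1, U3=1, U4=1 → 1. Observed 0.
  U1 stuck-at-0: output 0 ✓
  U1 stuck-at-1: output 1 ✗
  U2 stuck-at-0: output 0 ✓
  U2 stuck-at-1: output 1 ✗
  U3 stuck-at-0: output 0 ✓
  U3 stuck-at-1: output 1 ✗
  U4 stuck-at-0: output 0 ✓
  U4 stuck-at-1: output 1 ✗
Consistent faults: {U1 stuck-at-0, U2 stuck-at-0, U3 stuck-at-0, U4 stuck-at-0} — 4 in all.

4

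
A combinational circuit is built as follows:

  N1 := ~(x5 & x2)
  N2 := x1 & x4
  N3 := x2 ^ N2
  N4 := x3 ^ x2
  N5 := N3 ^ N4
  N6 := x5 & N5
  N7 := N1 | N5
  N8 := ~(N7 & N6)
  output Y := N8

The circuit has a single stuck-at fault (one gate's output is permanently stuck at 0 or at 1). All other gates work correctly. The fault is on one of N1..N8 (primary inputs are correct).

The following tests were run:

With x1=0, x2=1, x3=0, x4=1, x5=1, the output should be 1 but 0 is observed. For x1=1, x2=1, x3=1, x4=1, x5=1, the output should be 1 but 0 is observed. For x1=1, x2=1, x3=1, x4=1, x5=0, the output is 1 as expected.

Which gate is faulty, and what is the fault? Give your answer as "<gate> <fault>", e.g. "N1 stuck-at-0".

Fault-free values for test 1 (x1=0, x2=1, x3=0, x4=1, x5=1): N1=0, N2=0, N3=1, N4=1, N5=0, N6=0, N7=0, N8=1, giving Y=1. Observed 0.
Test 1: faults giving observed 0 are {N2 stuck-at-1, N3 stuck-at-0, N4 stuck-at-0, N5 stuck-at-1, N8 stuck-at-0}.
Test 2 (x1=1, x2=1, x3=1, x4=1, x5=1): fault-free N1=0, N2=1, N3=0, N4=0, N5=0, N6=0, N7=0, N8=1 → 1; observed 0. Eliminates N2 stuck-at-1, N3 stuck-at-0, N4 stuck-at-0.
Test 3 (x1=1, x2=1, x3=1, x4=1, x5=0): fault-free N1=1, N2=1, N3=0, N4=0, N5=0, N6=0, N7=1, N8=1 → 1; observed 1. Eliminates N8 stuck-at-0.
Only N5 stuck-at-1 is consistent with every test.

N5 stuck-at-1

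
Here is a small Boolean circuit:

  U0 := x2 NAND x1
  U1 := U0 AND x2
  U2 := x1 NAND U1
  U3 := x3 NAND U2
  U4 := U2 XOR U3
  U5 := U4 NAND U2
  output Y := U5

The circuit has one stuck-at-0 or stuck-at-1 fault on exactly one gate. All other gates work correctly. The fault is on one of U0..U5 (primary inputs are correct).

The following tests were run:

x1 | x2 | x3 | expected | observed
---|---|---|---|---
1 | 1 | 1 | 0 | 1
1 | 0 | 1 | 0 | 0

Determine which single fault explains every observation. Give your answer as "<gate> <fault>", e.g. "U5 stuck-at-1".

Fault-free values for test 1 (x1=1, x2=1, x3=1): U0=0, U1=0, U2=1, U3=0, U4=1, U5=0, giving Y=0. Observed 1.
Test 1: faults giving observed 1 are {U0 stuck-at-1, U1 stuck-at-1, U2 stuck-at-0, U3 stuck-at-1, U4 stuck-at-0, U5 stuck-at-1}.
Test 2 (x1=1, x2=0, x3=1): fault-free U0=1, U1=0, U2=1, U3=0, U4=1, U5=0 → 0; observed 0. Eliminates U1 stuck-at-1, U2 stuck-at-0, U3 stuck-at-1, U4 stuck-at-0, U5 stuck-at-1.
Only U0 stuck-at-1 is consistent with every test.

U0 stuck-at-1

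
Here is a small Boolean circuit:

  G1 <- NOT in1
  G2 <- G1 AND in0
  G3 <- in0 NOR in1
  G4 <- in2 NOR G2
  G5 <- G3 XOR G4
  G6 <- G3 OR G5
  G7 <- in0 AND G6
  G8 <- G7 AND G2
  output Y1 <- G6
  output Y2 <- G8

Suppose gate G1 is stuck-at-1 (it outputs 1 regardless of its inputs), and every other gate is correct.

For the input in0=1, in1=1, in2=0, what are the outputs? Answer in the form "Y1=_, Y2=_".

Propagate with G1 forced: G1=1 [stuck-at-1], G2=1, G3=0, G4=0, G5=0, G6=0, G7=0, G8=0.
So the outputs are Y1=0, Y2=0. (Without the fault they would be Y1=1, Y2=0.)

Y1=0, Y2=0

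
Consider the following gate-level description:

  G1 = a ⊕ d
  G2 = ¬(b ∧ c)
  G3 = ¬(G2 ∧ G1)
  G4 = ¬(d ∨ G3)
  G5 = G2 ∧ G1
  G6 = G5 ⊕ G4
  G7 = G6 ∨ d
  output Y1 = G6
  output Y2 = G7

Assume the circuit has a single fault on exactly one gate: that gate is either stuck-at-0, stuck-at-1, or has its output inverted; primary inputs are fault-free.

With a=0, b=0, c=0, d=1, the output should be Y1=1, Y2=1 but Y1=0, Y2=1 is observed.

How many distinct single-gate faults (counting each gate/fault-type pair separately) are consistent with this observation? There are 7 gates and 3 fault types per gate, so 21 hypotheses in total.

Fault-free: G1=1, G2=1, G3=0, G4=0, G5=1, G6=1, G7=1 → Y1=1, Y2=1. Observed Y1=0, Y2=1.
  G1: stuck-at-0, inverted output ✓; others ✗
  G2: stuck-at-0, inverted output ✓; others ✗
  G3: none of the 3 fault types match ✗
  G4: stuck-at-1, inverted output ✓; others ✗
  G5: stuck-at-0, inverted output ✓; others ✗
  G6: stuck-at-0, inverted output ✓; others ✗
  G7: none of the 3 fault types match ✗
Consistent faults: {G1 stuck-at-0, G1 inverted output, G2 stuck-at-0, G2 inverted output, G4 stuck-at-1, G4 inverted output, G5 stuck-at-0, G5 inverted output, G6 stuck-at-0, G6 inverted output} — 10 in all.

10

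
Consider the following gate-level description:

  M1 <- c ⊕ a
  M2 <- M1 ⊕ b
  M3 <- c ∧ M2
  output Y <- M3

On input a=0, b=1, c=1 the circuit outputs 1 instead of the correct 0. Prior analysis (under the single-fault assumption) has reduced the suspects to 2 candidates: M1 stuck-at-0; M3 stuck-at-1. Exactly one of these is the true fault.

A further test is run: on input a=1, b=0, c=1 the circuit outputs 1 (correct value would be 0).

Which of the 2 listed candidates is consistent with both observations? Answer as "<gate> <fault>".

Evaluate each candidate on input a=1, b=0, c=1:
  M1 stuck-at-0: M1=0 [stuck-at-0], M2=0, M3=0 → 0 — eliminated
  M3 stuck-at-1: M1=0, M2=0, M3=1 [stuck-at-1] → 1 — matches
Only M3 stuck-at-1 reproduces the observed 1.

M3 stuck-at-1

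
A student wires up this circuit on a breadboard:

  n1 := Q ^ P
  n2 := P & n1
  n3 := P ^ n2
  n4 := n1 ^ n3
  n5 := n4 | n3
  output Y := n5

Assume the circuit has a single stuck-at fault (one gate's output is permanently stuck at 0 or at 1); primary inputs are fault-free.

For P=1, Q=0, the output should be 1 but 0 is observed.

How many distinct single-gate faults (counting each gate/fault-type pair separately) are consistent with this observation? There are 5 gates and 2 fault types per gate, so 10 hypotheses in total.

Fault-free: n1=1, n2=1, n3=0, n4=1, n5=1 → 1. Observed 0.
  n1 stuck-at-0: output 1 ✗
  n1 stuck-at-1: output 1 ✗
  n2 stuck-at-0: output 1 ✗
  n2 stuck-at-1: output 1 ✗
  n3 stuck-at-0: output 1 ✗
  n3 stuck-at-1: output 1 ✗
  n4 stuck-at-0: output 0 ✓
  n4 stuck-at-1: output 1 ✗
  n5 stuck-at-0: output 0 ✓
  n5 stuck-at-1: output 1 ✗
Consistent faults: {n4 stuck-at-0, n5 stuck-at-0} — 2 in all.

2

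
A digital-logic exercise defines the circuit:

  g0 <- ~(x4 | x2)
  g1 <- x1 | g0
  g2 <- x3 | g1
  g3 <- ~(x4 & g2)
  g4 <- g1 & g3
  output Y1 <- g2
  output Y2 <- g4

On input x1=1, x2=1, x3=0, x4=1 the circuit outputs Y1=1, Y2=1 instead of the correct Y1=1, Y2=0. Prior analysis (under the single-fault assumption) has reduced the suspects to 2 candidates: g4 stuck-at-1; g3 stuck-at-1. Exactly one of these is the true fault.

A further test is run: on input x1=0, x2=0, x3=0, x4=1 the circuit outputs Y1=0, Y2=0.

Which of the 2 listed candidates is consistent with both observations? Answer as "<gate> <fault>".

Evaluate each candidate on input x1=0, x2=0, x3=0, x4=1:
  g4 stuck-at-1: g0=0, g1=0, g2=0, g3=1, g4=1 [stuck-at-1] → Y1=0, Y2=1 — eliminated
  g3 stuck-at-1: g0=0, g1=0, g2=0, g3=1 [stuck-at-1], g4=0 → Y1=0, Y2=0 — matches
Only g3 stuck-at-1 reproduces the observed Y1=0, Y2=0.

g3 stuck-at-1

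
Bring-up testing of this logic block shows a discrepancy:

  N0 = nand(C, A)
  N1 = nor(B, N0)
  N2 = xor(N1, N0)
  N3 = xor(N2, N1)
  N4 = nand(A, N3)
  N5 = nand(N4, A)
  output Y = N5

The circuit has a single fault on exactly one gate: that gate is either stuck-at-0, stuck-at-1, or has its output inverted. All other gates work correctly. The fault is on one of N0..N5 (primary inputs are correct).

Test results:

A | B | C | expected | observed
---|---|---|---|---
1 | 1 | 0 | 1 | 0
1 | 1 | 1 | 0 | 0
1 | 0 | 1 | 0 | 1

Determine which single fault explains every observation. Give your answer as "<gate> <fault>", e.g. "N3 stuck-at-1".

N2 stuck-at-0

Fault-free values for test 1 (A=1, B=1, C=0): N0=1, N1=0, N2=1, N3=1, N4=0, N5=1, giving Y=1. Observed 0.
Test 1: faults giving observed 0 are {N0 stuck-at-0, N0 inverted output, N2 stuck-at-0, N2 inverted output, N3 stuck-at-0, N3 inverted output, N4 stuck-at-1, N4 inverted output, N5 stuck-at-0, N5 inverted output}.
Test 2 (A=1, B=1, C=1): fault-free N0=0, N1=0, N2=0, N3=0, N4=1, N5=0 → 0; observed 0. Eliminates N0 inverted output, N2 inverted output, N3 inverted output, N4 inverted output, N5 inverted output.
Test 3 (A=1, B=0, C=1): fault-free N0=0, N1=1, N2=1, N3=0, N4=1, N5=0 → 0; observed 1. Eliminates N0 stuck-at-0, N3 stuck-at-0, N4 stuck-at-1, N5 stuck-at-0.
Only N2 stuck-at-0 is consistent with every test.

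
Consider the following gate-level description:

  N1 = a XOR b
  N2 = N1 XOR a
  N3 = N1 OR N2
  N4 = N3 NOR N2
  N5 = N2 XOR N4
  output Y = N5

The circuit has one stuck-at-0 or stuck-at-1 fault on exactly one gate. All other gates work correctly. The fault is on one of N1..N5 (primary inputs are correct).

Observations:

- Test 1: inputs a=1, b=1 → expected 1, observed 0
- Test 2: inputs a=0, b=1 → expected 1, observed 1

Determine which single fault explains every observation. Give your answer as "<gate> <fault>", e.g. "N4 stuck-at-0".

Fault-free values for test 1 (a=1, b=1): N1=0, N2=1, N3=1, N4=0, N5=1, giving Y=1. Observed 0.
Test 1: faults giving observed 0 are {N1 stuck-at-1, N4 stuck-at-1, N5 stuck-at-0}.
Test 2 (a=0, b=1): fault-free N1=1, N2=1, N3=1, N4=0, N5=1 → 1; observed 1. Eliminates N4 stuck-at-1, N5 stuck-at-0.
Only N1 stuck-at-1 is consistent with every test.

N1 stuck-at-1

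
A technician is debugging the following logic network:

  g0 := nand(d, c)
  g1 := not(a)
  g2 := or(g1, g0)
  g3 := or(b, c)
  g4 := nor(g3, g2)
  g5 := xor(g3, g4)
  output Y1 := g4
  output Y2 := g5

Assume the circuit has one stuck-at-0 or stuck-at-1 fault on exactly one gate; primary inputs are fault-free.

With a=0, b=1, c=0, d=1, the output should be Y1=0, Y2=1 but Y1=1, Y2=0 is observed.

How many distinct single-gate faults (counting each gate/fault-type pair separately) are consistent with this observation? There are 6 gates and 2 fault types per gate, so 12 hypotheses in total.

Fault-free: g0=1, g1=1, g2=1, g3=1, g4=0, g5=1 → Y1=0, Y2=1. Observed Y1=1, Y2=0.
  g0 stuck-at-0: output Y1=0, Y2=1 ✗
  g0 stuck-at-1: output Y1=0, Y2=1 ✗
  g1 stuck-at-0: output Y1=0, Y2=1 ✗
  g1 stuck-at-1: output Y1=0, Y2=1 ✗
  g2 stuck-at-0: output Y1=0, Y2=1 ✗
  g2 stuck-at-1: output Y1=0, Y2=1 ✗
  g3 stuck-at-0: output Y1=0, Y2=0 ✗
  g3 stuck-at-1: output Y1=0, Y2=1 ✗
  g4 stuck-at-0: output Y1=0, Y2=1 ✗
  g4 stuck-at-1: output Y1=1, Y2=0 ✓
  g5 stuck-at-0: output Y1=0, Y2=0 ✗
  g5 stuck-at-1: output Y1=0, Y2=1 ✗
Consistent faults: {g4 stuck-at-1} — 1 in all.

1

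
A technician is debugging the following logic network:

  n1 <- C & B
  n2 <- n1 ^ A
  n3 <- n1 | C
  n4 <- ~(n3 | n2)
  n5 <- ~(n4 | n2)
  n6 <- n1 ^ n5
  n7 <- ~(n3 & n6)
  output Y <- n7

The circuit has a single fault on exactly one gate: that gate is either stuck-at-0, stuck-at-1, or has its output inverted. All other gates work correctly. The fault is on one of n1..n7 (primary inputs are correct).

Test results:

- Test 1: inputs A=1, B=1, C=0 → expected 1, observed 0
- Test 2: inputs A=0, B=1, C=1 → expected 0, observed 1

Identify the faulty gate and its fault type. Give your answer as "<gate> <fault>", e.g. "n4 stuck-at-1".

n7 inverted output

Fault-free values for test 1 (A=1, B=1, C=0): n1=0, n2=1, n3=0, n4=0, n5=0, n6=0, n7=1, giving Y=1. Observed 0.
Test 1: faults giving observed 0 are {n7 stuck-at-0, n7 inverted output}.
Test 2 (A=0, B=1, C=1): fault-free n1=1, n2=1, n3=1, n4=0, n5=0, n6=1, n7=0 → 0; observed 1. Eliminates n7 stuck-at-0.
Only n7 inverted output is consistent with every test.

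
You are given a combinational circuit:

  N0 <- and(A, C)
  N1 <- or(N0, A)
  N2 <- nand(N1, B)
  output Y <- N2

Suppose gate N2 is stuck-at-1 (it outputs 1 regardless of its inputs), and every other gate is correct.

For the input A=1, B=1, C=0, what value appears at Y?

Propagate with N2 forced: N0=0, N1=1, N2=1 [stuck-at-1].
So Y = 1. (Without the fault it would be 0.)

1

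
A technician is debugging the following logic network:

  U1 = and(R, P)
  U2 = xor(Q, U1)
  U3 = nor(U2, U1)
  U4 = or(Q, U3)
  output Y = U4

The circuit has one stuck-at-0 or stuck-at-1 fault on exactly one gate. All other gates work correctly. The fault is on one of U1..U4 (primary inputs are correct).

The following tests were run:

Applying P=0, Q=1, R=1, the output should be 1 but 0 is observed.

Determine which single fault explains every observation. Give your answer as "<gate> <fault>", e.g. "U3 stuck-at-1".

U4 stuck-at-0

Fault-free values for test 1 (P=0, Q=1, R=1): U1=0, U2=1, U3=0, U4=1, giving Y=1. Observed 0.
Test 1: faults giving observed 0 are {U4 stuck-at-0}.
Only U4 stuck-at-0 is consistent with every test.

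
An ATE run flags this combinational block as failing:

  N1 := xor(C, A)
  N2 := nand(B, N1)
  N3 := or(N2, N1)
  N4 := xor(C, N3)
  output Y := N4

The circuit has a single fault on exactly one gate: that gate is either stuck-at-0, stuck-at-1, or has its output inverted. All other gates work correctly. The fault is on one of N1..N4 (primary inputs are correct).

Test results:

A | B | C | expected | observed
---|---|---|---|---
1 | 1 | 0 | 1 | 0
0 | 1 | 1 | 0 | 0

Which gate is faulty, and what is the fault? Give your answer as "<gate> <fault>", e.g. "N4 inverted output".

Fault-free values for test 1 (A=1, B=1, C=0): N1=1, N2=0, N3=1, N4=1, giving Y=1. Observed 0.
Test 1: faults giving observed 0 are {N3 stuck-at-0, N3 inverted output, N4 stuck-at-0, N4 inverted output}.
Test 2 (A=0, B=1, C=1): fault-free N1=1, N2=0, N3=1, N4=0 → 0; observed 0. Eliminates N3 stuck-at-0, N3 inverted output, N4 inverted output.
Only N4 stuck-at-0 is consistent with every test.

N4 stuck-at-0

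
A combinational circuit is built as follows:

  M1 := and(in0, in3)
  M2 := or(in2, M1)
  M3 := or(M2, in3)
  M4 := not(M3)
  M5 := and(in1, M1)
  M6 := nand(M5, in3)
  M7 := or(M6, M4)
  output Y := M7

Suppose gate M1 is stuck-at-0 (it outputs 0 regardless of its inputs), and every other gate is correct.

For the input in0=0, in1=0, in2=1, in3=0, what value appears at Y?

Propagate with M1 forced: M1=0 [stuck-at-0], M2=1, M3=1, M4=0, M5=0, M6=1, M7=1.
So Y = 1. (Same as the fault-free value — the fault is masked on this input.)

1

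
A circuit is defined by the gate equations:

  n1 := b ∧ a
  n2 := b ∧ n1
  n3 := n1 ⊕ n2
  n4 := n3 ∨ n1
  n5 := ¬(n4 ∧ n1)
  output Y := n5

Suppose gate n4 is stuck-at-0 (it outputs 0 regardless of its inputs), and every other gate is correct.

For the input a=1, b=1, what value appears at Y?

Propagate with n4 forced: n1=1, n2=1, n3=0, n4=0 [stuck-at-0], n5=1.
So Y = 1. (Without the fault it would be 0.)

1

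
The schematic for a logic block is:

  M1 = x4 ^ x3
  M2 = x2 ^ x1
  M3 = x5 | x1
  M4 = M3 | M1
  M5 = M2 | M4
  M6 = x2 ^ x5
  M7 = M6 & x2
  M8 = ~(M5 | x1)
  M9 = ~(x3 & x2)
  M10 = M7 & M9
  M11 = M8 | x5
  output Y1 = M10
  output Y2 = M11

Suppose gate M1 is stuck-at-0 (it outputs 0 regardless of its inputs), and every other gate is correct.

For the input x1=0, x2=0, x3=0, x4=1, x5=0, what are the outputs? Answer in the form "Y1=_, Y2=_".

Propagate with M1 forced: M1=0 [stuck-at-0], M2=0, M3=0, M4=0, M5=0, M6=0, M7=0, M8=1, M9=1, M10=0, M11=1.
So the outputs are Y1=0, Y2=1. (Without the fault they would be Y1=0, Y2=0.)

Y1=0, Y2=1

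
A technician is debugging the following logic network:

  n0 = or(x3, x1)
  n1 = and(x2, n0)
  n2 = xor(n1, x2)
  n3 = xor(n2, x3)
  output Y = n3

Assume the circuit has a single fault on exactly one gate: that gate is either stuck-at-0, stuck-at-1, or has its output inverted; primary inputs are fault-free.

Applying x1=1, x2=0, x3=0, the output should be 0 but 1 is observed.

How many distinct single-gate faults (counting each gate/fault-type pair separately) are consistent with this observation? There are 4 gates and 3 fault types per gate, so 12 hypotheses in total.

Fault-free: n0=1, n1=0, n2=0, n3=0 → 0. Observed 1.
  n0 stuck-at-0: output 0 ✗
  n0 stuck-at-1: output 0 ✗
  n0 inverted output: output 0 ✗
  n1 stuck-at-0: output 0 ✗
  n1 stuck-at-1: output 1 ✓
  n1 inverted output: output 1 ✓
  n2 stuck-at-0: output 0 ✗
  n2 stuck-at-1: output 1 ✓
  n2 inverted output: output 1 ✓
  n3 stuck-at-0: output 0 ✗
  n3 stuck-at-1: output 1 ✓
  n3 inverted output: output 1 ✓
Consistent faults: {n1 stuck-at-1, n1 inverted output, n2 stuck-at-1, n2 inverted output, n3 stuck-at-1, n3 inverted output} — 6 in all.

6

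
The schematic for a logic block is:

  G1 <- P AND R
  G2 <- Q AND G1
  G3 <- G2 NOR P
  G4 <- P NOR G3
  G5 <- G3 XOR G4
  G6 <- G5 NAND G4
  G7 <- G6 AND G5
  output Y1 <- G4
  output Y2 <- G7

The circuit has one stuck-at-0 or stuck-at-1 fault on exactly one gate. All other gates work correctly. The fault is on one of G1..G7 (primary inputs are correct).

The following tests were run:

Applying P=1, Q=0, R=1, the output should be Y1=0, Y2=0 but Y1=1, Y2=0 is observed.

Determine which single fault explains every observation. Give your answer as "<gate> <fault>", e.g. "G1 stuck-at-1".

Fault-free values for test 1 (P=1, Q=0, R=1): G1=1, G2=0, G3=0, G4=0, G5=0, G6=1, G7=0, giving Y1=0, Y2=0. Observed Y1=1, Y2=0.
Test 1: faults giving observed Y1=1, Y2=0 are {G4 stuck-at-1}.
Only G4 stuck-at-1 is consistent with every test.

G4 stuck-at-1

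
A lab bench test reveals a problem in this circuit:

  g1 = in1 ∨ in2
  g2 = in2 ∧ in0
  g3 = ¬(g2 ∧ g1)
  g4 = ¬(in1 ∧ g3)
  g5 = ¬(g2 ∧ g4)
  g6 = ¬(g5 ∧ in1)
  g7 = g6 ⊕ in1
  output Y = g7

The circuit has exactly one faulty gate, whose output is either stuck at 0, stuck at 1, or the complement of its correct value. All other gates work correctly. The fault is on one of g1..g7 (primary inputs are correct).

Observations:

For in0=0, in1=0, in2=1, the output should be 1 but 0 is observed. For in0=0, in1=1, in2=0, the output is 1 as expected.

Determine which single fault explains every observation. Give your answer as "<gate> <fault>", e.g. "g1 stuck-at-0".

g6 stuck-at-0

Fault-free values for test 1 (in0=0, in1=0, in2=1): g1=1, g2=0, g3=1, g4=1, g5=1, g6=1, g7=1, giving Y=1. Observed 0.
Test 1: faults giving observed 0 are {g6 stuck-at-0, g6 inverted output, g7 stuck-at-0, g7 inverted output}.
Test 2 (in0=0, in1=1, in2=0): fault-free g1=1, g2=0, g3=1, g4=0, g5=1, g6=0, g7=1 → 1; observed 1. Eliminates g6 inverted output, g7 stuck-at-0, g7 inverted output.
Only g6 stuck-at-0 is consistent with every test.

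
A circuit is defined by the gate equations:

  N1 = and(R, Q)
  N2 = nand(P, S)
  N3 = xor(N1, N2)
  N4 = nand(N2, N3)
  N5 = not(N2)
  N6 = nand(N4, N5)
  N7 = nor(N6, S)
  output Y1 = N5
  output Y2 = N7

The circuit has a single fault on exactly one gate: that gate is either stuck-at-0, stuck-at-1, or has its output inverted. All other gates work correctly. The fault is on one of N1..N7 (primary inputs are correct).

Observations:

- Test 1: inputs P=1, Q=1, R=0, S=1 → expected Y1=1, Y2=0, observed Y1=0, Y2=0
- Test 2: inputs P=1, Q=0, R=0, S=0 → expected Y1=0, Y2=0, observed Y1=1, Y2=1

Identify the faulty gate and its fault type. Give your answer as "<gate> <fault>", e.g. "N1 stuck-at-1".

Fault-free values for test 1 (P=1, Q=1, R=0, S=1): N1=0, N2=0, N3=0, N4=1, N5=1, N6=0, N7=0, giving Y1=1, Y2=0. Observed Y1=0, Y2=0.
Test 1: faults giving observed Y1=0, Y2=0 are {N2 stuck-at-1, N2 inverted output, N5 stuck-at-0, N5 inverted output}.
Test 2 (P=1, Q=0, R=0, S=0): fault-free N1=0, N2=1, N3=1, N4=0, N5=0, N6=1, N7=0 → Y1=0, Y2=0; observed Y1=1, Y2=1. Eliminates N2 stuck-at-1, N5 stuck-at-0, N5 inverted output.
Only N2 inverted output is consistent with every test.

N2 inverted output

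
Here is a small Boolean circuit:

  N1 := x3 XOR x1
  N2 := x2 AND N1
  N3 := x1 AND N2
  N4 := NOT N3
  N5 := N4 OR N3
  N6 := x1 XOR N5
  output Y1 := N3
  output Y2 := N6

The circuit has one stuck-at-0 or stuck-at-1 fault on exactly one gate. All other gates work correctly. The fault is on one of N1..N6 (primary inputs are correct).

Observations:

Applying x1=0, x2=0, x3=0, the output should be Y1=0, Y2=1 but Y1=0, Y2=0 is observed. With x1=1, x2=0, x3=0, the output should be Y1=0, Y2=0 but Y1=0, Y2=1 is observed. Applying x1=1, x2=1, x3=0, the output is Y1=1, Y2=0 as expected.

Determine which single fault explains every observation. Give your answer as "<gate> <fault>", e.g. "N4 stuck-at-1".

N4 stuck-at-0

Fault-free values for test 1 (x1=0, x2=0, x3=0): N1=0, N2=0, N3=0, N4=1, N5=1, N6=1, giving Y1=0, Y2=1. Observed Y1=0, Y2=0.
Test 1: faults giving observed Y1=0, Y2=0 are {N4 stuck-at-0, N5 stuck-at-0, N6 stuck-at-0}.
Test 2 (x1=1, x2=0, x3=0): fault-free N1=1, N2=0, N3=0, N4=1, N5=1, N6=0 → Y1=0, Y2=0; observed Y1=0, Y2=1. Eliminates N6 stuck-at-0.
Test 3 (x1=1, x2=1, x3=0): fault-free N1=1, N2=1, N3=1, N4=0, N5=1, N6=0 → Y1=1, Y2=0; observed Y1=1, Y2=0. Eliminates N5 stuck-at-0.
Only N4 stuck-at-0 is consistent with every test.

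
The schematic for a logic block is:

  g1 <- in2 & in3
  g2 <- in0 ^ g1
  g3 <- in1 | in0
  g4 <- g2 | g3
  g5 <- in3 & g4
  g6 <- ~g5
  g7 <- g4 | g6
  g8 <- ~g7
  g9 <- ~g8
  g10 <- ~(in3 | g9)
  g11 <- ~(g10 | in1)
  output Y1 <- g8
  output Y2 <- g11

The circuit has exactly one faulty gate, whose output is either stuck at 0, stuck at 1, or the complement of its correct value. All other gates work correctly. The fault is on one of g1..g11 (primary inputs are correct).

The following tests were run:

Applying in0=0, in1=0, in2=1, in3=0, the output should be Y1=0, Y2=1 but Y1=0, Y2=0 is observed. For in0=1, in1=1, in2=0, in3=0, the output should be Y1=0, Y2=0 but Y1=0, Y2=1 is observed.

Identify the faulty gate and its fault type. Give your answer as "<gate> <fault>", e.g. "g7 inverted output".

Fault-free values for test 1 (in0=0, in1=0, in2=1, in3=0): g1=0, g2=0, g3=0, g4=0, g5=0, g6=1, g7=1, g8=0, g9=1, g10=0, g11=1, giving Y1=0, Y2=1. Observed Y1=0, Y2=0.
Test 1: faults giving observed Y1=0, Y2=0 are {g9 stuck-at-0, g9 inverted output, g10 stuck-at-1, g10 inverted output, g11 stuck-at-0, g11 inverted output}.
Test 2 (in0=1, in1=1, in2=0, in3=0): fault-free g1=0, g2=1, g3=1, g4=1, g5=0, g6=1, g7=1, g8=0, g9=1, g10=0, g11=0 → Y1=0, Y2=0; observed Y1=0, Y2=1. Eliminates g9 stuck-at-0, g9 inverted output, g10 stuck-at-1, g10 inverted output, g11 stuck-at-0.
Only g11 inverted output is consistent with every test.

g11 inverted output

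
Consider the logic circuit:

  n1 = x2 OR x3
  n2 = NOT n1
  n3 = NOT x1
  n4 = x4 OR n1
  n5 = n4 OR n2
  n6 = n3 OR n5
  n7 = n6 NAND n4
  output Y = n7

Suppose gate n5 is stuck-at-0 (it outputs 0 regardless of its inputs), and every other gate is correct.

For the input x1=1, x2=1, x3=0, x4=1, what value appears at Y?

Propagate with n5 forced: n1=1, n2=0, n3=0, n4=1, n5=0 [stuck-at-0], n6=0, n7=1.
So Y = 1. (Without the fault it would be 0.)

1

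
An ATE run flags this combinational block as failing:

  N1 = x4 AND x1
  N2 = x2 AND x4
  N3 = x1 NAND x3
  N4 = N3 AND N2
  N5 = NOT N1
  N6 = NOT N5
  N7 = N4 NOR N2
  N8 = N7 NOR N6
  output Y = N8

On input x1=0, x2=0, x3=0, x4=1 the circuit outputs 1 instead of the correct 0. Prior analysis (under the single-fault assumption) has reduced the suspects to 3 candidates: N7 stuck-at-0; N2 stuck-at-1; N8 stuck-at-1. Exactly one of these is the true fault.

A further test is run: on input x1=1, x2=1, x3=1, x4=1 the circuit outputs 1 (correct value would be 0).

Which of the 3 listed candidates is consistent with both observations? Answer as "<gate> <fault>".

N8 stuck-at-1

Evaluate each candidate on input x1=1, x2=1, x3=1, x4=1:
  N7 stuck-at-0: N1=1, N2=1, N3=0, N4=0, N5=0, N6=1, N7=0 [stuck-at-0], N8=0 → 0 — eliminated
  N2 stuck-at-1: N1=1, N2=1 [stuck-at-1], N3=0, N4=0, N5=0, N6=1, N7=0, N8=0 → 0 — eliminated
  N8 stuck-at-1: N1=1, N2=1, N3=0, N4=0, N5=0, N6=1, N7=0, N8=1 [stuck-at-1] → 1 — matches
Only N8 stuck-at-1 reproduces the observed 1.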